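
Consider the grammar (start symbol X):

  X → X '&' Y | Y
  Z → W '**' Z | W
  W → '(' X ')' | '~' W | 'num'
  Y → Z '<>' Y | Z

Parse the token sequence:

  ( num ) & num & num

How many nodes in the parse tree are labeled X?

[X [X [X [Y [Z [W ( [X [Y [Z [W num]]]] )]]]] & [Y [Z [W num]]]] & [Y [Z [W num]]]]

4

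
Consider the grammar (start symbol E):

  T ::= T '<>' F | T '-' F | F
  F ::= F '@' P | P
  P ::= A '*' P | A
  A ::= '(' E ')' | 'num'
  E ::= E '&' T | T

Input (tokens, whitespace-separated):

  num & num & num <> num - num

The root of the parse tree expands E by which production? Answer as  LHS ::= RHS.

E ::= E '&' T

[E [E [E [T [F [P [A num]]]]] & [T [F [P [A num]]]]] & [T [T [T [F [P [A num]]]] <> [F [P [A num]]]] - [F [P [A num]]]]]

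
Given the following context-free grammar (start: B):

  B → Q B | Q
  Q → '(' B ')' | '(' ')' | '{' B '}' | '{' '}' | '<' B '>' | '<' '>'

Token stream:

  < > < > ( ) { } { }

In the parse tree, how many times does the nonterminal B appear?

5

[B [Q < >] [B [Q < >] [B [Q ( )] [B [Q { }] [B [Q { }]]]]]]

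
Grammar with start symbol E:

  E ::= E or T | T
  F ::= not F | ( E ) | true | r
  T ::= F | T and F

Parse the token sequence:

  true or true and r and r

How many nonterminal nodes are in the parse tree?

[E [E [T [F true]]] or [T [T [T [F true]] and [F r]] and [F r]]]

10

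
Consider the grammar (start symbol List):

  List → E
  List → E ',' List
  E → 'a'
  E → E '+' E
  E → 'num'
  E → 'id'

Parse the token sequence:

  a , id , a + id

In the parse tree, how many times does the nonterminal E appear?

[List [E a] , [List [E id] , [List [E [E a] + [E id]]]]]

5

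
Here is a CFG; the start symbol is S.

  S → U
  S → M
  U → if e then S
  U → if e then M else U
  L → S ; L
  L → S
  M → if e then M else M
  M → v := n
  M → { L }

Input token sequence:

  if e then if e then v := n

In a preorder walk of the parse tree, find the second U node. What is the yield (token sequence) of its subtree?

if e then v := n

[S [U if e then [S [U if e then [S [M v := n]]]]]]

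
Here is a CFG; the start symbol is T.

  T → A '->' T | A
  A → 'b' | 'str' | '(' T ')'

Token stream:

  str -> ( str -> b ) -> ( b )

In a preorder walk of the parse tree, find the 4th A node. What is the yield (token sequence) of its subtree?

b

[T [A str] -> [T [A ( [T [A str] -> [T [A b]]] )] -> [T [A ( [T [A b]] )]]]]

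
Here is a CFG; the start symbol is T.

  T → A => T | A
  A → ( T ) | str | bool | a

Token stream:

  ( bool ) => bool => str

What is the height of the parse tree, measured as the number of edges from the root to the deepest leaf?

[T [A ( [T [A bool]] )] => [T [A bool] => [T [A str]]]]

4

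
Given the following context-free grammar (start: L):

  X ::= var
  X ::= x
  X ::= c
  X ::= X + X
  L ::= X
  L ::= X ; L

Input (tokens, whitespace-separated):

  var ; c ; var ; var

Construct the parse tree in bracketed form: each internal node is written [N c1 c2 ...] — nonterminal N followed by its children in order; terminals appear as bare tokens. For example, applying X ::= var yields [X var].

L
X ; L
var ; L
var ; X ; L
var ; c ; L
var ; c ; X ; L
var ; c ; var ; L
var ; c ; var ; X
var ; c ; var ; var

[L [X var] ; [L [X c] ; [L [X var] ; [L [X var]]]]]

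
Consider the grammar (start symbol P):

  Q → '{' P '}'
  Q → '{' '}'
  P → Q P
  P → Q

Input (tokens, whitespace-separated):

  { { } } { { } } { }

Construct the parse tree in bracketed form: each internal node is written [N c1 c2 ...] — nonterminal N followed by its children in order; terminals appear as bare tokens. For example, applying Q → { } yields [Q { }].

[P [Q { [P [Q { }]] }] [P [Q { [P [Q { }]] }] [P [Q { }]]]]

P
Q P
{ P } P
{ Q } P
{ { } } P
{ { } } Q P
{ { } } { P } P
{ { } } { Q } P
{ { } } { { } } P
{ { } } { { } } Q
{ { } } { { } } { }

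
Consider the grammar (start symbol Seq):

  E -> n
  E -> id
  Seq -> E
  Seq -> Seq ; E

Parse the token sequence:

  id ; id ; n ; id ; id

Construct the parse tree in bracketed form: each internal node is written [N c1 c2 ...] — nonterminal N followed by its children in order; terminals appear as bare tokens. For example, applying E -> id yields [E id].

[Seq [Seq [Seq [Seq [Seq [E id]] ; [E id]] ; [E n]] ; [E id]] ; [E id]]

Seq
Seq ; E
Seq ; E ; E
Seq ; E ; E ; E
Seq ; E ; E ; E ; E
E ; E ; E ; E ; E
id ; E ; E ; E ; E
id ; id ; E ; E ; E
id ; id ; n ; E ; E
id ; id ; n ; id ; E
id ; id ; n ; id ; id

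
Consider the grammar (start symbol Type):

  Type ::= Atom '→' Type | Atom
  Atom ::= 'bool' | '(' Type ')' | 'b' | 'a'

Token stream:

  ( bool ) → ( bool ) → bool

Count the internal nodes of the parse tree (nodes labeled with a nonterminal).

10

[Type [Atom ( [Type [Atom bool]] )] → [Type [Atom ( [Type [Atom bool]] )] → [Type [Atom bool]]]]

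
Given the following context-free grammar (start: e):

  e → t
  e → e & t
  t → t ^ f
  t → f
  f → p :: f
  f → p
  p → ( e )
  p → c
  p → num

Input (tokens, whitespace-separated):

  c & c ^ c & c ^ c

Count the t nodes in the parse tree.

5

[e [e [e [t [f [p c]]]] & [t [t [f [p c]]] ^ [f [p c]]]] & [t [t [f [p c]]] ^ [f [p c]]]]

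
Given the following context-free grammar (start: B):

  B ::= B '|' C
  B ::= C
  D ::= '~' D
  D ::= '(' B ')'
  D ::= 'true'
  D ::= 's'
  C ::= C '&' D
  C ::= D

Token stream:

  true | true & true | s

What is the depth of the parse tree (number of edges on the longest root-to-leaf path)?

[B [B [B [C [D true]]] | [C [C [D true]] & [D true]]] | [C [D s]]]

5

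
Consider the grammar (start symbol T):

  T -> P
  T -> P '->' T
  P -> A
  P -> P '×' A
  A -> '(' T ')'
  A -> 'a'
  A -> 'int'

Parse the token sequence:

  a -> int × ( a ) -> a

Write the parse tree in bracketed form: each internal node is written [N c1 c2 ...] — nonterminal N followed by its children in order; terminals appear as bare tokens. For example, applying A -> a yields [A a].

T
P -> T
A -> T
a -> T
a -> P -> T
a -> P × A -> T
a -> A × A -> T
a -> int × A -> T
a -> int × ( T ) -> T
a -> int × ( P ) -> T
a -> int × ( A ) -> T
a -> int × ( a ) -> T
a -> int × ( a ) -> P
a -> int × ( a ) -> A
a -> int × ( a ) -> a

[T [P [A a]] -> [T [P [P [A int]] × [A ( [T [P [A a]]] )]] -> [T [P [A a]]]]]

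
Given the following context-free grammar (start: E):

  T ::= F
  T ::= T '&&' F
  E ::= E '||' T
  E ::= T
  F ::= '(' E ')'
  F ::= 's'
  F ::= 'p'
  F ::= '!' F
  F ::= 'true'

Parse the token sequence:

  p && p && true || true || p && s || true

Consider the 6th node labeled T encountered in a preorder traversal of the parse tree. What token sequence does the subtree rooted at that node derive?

[E [E [E [E [T [T [T [F p]] && [F p]] && [F true]]] || [T [F true]]] || [T [T [F p]] && [F s]]] || [T [F true]]]

p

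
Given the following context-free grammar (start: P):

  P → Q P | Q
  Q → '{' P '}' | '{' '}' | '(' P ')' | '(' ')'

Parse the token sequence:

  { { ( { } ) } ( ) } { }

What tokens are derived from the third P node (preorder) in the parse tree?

[P [Q { [P [Q { [P [Q ( [P [Q { }]] )]] }] [P [Q ( )]]] }] [P [Q { }]]]

( { } )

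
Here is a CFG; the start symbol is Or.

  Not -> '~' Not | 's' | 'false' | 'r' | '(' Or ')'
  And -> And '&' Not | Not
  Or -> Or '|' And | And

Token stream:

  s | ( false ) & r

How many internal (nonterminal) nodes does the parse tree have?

11

[Or [Or [And [Not s]]] | [And [And [Not ( [Or [And [Not false]]] )]] & [Not r]]]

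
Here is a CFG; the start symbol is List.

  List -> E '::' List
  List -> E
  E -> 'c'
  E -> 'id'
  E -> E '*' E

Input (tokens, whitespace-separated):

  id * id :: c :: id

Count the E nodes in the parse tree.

[List [E [E id] * [E id]] :: [List [E c] :: [List [E id]]]]

5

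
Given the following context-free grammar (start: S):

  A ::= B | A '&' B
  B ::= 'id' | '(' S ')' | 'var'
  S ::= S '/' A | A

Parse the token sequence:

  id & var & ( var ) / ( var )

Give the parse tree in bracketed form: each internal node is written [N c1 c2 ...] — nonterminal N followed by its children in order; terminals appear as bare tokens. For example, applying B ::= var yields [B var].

[S [S [A [A [A [B id]] & [B var]] & [B ( [S [A [B var]]] )]]] / [A [B ( [S [A [B var]]] )]]]

S
S / A
A / A
A & B / A
A & B & B / A
B & B & B / A
id & B & B / A
id & var & B / A
id & var & ( S ) / A
id & var & ( A ) / A
id & var & ( B ) / A
id & var & ( var ) / A
id & var & ( var ) / B
id & var & ( var ) / ( S )
id & var & ( var ) / ( A )
id & var & ( var ) / ( B )
id & var & ( var ) / ( var )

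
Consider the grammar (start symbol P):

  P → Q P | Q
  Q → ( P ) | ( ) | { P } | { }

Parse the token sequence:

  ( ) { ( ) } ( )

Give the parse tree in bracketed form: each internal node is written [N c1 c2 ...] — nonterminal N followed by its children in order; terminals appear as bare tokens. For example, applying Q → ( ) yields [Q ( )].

[P [Q ( )] [P [Q { [P [Q ( )]] }] [P [Q ( )]]]]

P
Q P
( ) P
( ) Q P
( ) { P } P
( ) { Q } P
( ) { ( ) } P
( ) { ( ) } Q
( ) { ( ) } ( )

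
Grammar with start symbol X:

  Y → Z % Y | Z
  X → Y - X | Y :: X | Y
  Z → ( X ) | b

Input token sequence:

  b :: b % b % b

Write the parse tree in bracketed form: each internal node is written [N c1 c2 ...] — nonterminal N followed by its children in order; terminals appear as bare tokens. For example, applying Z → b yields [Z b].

X
Y :: X
Z :: X
b :: X
b :: Y
b :: Z % Y
b :: b % Y
b :: b % Z % Y
b :: b % b % Y
b :: b % b % Z
b :: b % b % b

[X [Y [Z b]] :: [X [Y [Z b] % [Y [Z b] % [Y [Z b]]]]]]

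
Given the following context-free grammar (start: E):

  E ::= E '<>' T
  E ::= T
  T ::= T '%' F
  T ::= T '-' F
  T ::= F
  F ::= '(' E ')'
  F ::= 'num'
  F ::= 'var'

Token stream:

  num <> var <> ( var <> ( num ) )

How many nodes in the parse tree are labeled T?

[E [E [E [T [F num]]] <> [T [F var]]] <> [T [F ( [E [E [T [F var]]] <> [T [F ( [E [T [F num]]] )]]] )]]]

6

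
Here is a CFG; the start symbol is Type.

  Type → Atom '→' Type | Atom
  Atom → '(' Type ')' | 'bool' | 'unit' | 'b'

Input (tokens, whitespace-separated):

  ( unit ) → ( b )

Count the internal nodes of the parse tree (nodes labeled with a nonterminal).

[Type [Atom ( [Type [Atom unit]] )] → [Type [Atom ( [Type [Atom b]] )]]]

8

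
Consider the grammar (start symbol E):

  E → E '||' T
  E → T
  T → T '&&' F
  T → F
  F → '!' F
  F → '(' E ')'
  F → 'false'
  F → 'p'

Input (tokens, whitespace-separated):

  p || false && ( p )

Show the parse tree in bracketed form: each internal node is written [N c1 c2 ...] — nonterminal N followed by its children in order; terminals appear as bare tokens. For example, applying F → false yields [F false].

E
E || T
T || T
F || T
p || T
p || T && F
p || F && F
p || false && F
p || false && ( E )
p || false && ( T )
p || false && ( F )
p || false && ( p )

[E [E [T [F p]]] || [T [T [F false]] && [F ( [E [T [F p]]] )]]]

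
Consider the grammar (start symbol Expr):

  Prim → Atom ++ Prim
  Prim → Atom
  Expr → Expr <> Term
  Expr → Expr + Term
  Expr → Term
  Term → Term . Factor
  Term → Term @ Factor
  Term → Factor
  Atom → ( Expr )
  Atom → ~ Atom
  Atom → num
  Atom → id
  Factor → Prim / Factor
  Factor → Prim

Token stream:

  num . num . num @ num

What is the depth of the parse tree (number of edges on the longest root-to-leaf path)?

8

[Expr [Term [Term [Term [Term [Factor [Prim [Atom num]]]] . [Factor [Prim [Atom num]]]] . [Factor [Prim [Atom num]]]] @ [Factor [Prim [Atom num]]]]]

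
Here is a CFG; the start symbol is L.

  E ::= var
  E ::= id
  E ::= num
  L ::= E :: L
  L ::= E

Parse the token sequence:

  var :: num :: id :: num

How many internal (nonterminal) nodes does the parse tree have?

[L [E var] :: [L [E num] :: [L [E id] :: [L [E num]]]]]

8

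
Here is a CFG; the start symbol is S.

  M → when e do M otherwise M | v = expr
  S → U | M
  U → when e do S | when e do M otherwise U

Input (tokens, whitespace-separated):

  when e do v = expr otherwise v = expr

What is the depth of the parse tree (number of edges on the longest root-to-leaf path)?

3

[S [M when e do [M v = expr] otherwise [M v = expr]]]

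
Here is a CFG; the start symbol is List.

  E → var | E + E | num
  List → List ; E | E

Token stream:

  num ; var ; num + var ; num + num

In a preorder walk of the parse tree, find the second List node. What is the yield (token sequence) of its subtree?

num ; var ; num + var

[List [List [List [List [E num]] ; [E var]] ; [E [E num] + [E var]]] ; [E [E num] + [E num]]]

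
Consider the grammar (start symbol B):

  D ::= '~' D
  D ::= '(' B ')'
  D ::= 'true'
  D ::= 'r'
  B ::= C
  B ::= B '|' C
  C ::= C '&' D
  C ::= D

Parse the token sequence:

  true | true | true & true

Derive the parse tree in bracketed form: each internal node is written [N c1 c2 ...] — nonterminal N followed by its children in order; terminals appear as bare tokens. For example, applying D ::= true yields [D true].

B
B | C
B | C | C
C | C | C
D | C | C
true | C | C
true | D | C
true | true | C
true | true | C & D
true | true | D & D
true | true | true & D
true | true | true & true

[B [B [B [C [D true]]] | [C [D true]]] | [C [C [D true]] & [D true]]]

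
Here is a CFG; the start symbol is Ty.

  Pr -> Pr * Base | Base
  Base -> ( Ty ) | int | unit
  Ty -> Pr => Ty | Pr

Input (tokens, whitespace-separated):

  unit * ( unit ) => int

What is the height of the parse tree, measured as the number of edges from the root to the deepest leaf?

[Ty [Pr [Pr [Base unit]] * [Base ( [Ty [Pr [Base unit]]] )]] => [Ty [Pr [Base int]]]]

6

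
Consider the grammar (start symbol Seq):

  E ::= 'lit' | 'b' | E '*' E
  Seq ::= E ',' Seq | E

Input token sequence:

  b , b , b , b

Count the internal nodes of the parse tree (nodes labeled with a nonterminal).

8

[Seq [E b] , [Seq [E b] , [Seq [E b] , [Seq [E b]]]]]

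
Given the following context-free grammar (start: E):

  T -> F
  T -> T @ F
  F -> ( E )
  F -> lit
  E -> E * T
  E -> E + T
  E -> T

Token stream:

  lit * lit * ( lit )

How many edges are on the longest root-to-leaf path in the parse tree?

[E [E [E [T [F lit]]] * [T [F lit]]] * [T [F ( [E [T [F lit]]] )]]]

6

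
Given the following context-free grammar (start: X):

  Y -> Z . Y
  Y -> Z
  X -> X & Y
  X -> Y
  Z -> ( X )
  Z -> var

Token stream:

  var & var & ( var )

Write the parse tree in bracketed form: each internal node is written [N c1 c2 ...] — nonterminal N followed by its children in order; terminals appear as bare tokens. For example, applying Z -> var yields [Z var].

X
X & Y
X & Y & Y
Y & Y & Y
Z & Y & Y
var & Y & Y
var & Z & Y
var & var & Y
var & var & Z
var & var & ( X )
var & var & ( Y )
var & var & ( Z )
var & var & ( var )

[X [X [X [Y [Z var]]] & [Y [Z var]]] & [Y [Z ( [X [Y [Z var]]] )]]]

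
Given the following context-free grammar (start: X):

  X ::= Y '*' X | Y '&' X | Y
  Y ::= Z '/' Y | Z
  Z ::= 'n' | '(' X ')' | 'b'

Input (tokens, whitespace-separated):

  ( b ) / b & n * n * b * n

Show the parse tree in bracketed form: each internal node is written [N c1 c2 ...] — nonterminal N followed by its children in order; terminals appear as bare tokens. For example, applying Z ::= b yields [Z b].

X
Y & X
Z / Y & X
( X ) / Y & X
( Y ) / Y & X
( Z ) / Y & X
( b ) / Y & X
( b ) / Z & X
( b ) / b & X
( b ) / b & Y * X
( b ) / b & Z * X
( b ) / b & n * X
( b ) / b & n * Y * X
( b ) / b & n * Z * X
( b ) / b & n * n * X
( b ) / b & n * n * Y * X
( b ) / b & n * n * Z * X
( b ) / b & n * n * b * X
( b ) / b & n * n * b * Y
( b ) / b & n * n * b * Z
( b ) / b & n * n * b * n

[X [Y [Z ( [X [Y [Z b]]] )] / [Y [Z b]]] & [X [Y [Z n]] * [X [Y [Z n]] * [X [Y [Z b]] * [X [Y [Z n]]]]]]]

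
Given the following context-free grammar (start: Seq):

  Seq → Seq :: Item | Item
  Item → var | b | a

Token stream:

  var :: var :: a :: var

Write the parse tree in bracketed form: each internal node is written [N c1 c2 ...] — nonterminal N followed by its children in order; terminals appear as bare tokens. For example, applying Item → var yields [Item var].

[Seq [Seq [Seq [Seq [Item var]] :: [Item var]] :: [Item a]] :: [Item var]]

Seq
Seq :: Item
Seq :: Item :: Item
Seq :: Item :: Item :: Item
Item :: Item :: Item :: Item
var :: Item :: Item :: Item
var :: var :: Item :: Item
var :: var :: a :: Item
var :: var :: a :: var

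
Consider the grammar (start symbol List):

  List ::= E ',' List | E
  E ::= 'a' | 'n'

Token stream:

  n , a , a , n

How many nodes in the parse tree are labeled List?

4

[List [E n] , [List [E a] , [List [E a] , [List [E n]]]]]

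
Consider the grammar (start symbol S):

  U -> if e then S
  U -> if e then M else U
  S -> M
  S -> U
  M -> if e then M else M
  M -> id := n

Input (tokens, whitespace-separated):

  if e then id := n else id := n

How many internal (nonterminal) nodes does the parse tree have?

[S [M if e then [M id := n] else [M id := n]]]

4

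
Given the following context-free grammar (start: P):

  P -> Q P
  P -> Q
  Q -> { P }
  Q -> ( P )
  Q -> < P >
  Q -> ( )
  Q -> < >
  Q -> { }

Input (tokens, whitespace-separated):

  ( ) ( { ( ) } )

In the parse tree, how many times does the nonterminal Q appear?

[P [Q ( )] [P [Q ( [P [Q { [P [Q ( )]] }]] )]]]

4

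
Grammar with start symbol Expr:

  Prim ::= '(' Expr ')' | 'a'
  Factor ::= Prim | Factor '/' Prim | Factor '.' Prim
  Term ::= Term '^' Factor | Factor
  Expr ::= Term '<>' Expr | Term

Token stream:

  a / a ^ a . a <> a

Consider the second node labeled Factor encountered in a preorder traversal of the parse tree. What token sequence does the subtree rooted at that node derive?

[Expr [Term [Term [Factor [Factor [Prim a]] / [Prim a]]] ^ [Factor [Factor [Prim a]] . [Prim a]]] <> [Expr [Term [Factor [Prim a]]]]]

a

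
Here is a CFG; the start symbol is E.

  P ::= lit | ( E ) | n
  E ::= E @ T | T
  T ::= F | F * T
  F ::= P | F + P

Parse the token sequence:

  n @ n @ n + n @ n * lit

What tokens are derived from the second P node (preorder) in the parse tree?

[E [E [E [E [T [F [P n]]]] @ [T [F [P n]]]] @ [T [F [F [P n]] + [P n]]]] @ [T [F [P n]] * [T [F [P lit]]]]]

n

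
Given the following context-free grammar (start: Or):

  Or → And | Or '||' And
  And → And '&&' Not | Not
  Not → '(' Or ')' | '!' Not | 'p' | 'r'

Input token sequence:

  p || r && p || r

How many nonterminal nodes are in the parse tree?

[Or [Or [Or [And [Not p]]] || [And [And [Not r]] && [Not p]]] || [And [Not r]]]

11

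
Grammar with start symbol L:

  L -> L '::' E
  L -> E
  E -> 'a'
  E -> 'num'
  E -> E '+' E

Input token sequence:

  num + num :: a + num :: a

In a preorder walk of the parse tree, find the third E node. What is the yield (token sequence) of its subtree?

num

[L [L [L [E [E num] + [E num]]] :: [E [E a] + [E num]]] :: [E a]]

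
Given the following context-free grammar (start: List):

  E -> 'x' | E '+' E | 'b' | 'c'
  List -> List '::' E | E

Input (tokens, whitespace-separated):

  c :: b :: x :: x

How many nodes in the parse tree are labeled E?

[List [List [List [List [E c]] :: [E b]] :: [E x]] :: [E x]]

4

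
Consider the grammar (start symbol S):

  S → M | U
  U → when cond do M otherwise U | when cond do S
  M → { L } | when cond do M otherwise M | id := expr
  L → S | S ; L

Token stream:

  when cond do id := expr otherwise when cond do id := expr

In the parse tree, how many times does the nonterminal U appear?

2

[S [U when cond do [M id := expr] otherwise [U when cond do [S [M id := expr]]]]]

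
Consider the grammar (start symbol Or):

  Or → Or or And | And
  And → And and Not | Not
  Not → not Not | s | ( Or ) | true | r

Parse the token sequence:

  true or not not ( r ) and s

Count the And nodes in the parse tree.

4

[Or [Or [And [Not true]]] or [And [And [Not not [Not not [Not ( [Or [And [Not r]]] )]]]] and [Not s]]]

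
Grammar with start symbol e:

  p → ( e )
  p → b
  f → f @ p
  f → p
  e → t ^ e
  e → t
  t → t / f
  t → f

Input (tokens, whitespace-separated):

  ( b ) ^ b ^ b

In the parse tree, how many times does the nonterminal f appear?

4

[e [t [f [p ( [e [t [f [p b]]]] )]]] ^ [e [t [f [p b]]] ^ [e [t [f [p b]]]]]]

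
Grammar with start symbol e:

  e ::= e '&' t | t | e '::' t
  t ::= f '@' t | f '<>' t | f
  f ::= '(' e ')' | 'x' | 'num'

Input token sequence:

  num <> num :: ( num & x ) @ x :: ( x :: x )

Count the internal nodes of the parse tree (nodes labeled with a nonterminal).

25

[e [e [e [t [f num] <> [t [f num]]]] :: [t [f ( [e [e [t [f num]]] & [t [f x]]] )] @ [t [f x]]]] :: [t [f ( [e [e [t [f x]]] :: [t [f x]]] )]]]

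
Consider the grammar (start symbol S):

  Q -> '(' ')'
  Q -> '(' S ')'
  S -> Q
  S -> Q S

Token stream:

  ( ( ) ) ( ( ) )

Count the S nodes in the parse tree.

4

[S [Q ( [S [Q ( )]] )] [S [Q ( [S [Q ( )]] )]]]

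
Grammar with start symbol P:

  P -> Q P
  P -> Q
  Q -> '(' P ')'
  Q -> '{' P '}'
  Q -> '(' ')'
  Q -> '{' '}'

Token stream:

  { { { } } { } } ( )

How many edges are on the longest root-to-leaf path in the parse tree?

6

[P [Q { [P [Q { [P [Q { }]] }] [P [Q { }]]] }] [P [Q ( )]]]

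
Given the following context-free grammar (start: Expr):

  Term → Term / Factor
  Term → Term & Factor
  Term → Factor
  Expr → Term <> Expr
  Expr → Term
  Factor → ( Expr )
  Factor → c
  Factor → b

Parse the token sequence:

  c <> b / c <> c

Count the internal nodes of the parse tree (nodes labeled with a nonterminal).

[Expr [Term [Factor c]] <> [Expr [Term [Term [Factor b]] / [Factor c]] <> [Expr [Term [Factor c]]]]]

11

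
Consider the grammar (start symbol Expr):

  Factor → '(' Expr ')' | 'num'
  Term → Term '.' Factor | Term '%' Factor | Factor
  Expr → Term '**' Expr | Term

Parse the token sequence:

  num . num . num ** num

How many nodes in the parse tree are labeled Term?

4

[Expr [Term [Term [Term [Factor num]] . [Factor num]] . [Factor num]] ** [Expr [Term [Factor num]]]]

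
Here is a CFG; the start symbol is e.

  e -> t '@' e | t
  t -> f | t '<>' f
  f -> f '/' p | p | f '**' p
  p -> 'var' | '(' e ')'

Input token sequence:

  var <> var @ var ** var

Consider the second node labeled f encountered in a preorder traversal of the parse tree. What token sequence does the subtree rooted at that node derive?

[e [t [t [f [p var]]] <> [f [p var]]] @ [e [t [f [f [p var]] ** [p var]]]]]

var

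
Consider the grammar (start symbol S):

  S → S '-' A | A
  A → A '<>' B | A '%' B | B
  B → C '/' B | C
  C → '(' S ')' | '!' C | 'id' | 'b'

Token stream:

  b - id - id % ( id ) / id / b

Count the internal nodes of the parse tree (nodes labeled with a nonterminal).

[S [S [S [A [B [C b]]]] - [A [B [C id]]]] - [A [A [B [C id]]] % [B [C ( [S [A [B [C id]]]] )] / [B [C id] / [B [C b]]]]]]

23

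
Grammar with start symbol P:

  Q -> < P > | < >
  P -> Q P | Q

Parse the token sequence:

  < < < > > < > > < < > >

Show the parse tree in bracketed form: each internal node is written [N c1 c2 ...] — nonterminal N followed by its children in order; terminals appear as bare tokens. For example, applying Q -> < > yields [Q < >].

P
Q P
< P > P
< Q P > P
< < P > P > P
< < Q > P > P
< < < > > P > P
< < < > > Q > P
< < < > > < > > P
< < < > > < > > Q
< < < > > < > > < P >
< < < > > < > > < Q >
< < < > > < > > < < > >

[P [Q < [P [Q < [P [Q < >]] >] [P [Q < >]]] >] [P [Q < [P [Q < >]] >]]]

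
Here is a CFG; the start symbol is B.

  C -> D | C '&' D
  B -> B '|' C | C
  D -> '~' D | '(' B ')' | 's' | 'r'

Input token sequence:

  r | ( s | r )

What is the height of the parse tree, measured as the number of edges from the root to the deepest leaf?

7

[B [B [C [D r]]] | [C [D ( [B [B [C [D s]]] | [C [D r]]] )]]]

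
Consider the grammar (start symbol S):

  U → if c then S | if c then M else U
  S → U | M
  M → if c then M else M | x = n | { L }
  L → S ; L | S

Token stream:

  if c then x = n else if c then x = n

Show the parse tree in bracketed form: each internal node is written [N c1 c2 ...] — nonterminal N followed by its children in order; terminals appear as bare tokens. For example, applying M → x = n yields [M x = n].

[S [U if c then [M x = n] else [U if c then [S [M x = n]]]]]

S
U
if c then M else U
if c then x = n else U
if c then x = n else if c then S
if c then x = n else if c then M
if c then x = n else if c then x = n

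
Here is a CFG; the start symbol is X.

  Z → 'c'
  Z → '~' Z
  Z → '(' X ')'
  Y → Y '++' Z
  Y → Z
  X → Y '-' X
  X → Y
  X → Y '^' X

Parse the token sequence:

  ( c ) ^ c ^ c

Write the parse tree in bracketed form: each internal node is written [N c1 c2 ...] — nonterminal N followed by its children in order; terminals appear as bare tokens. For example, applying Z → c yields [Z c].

[X [Y [Z ( [X [Y [Z c]]] )]] ^ [X [Y [Z c]] ^ [X [Y [Z c]]]]]

X
Y ^ X
Z ^ X
( X ) ^ X
( Y ) ^ X
( Z ) ^ X
( c ) ^ X
( c ) ^ Y ^ X
( c ) ^ Z ^ X
( c ) ^ c ^ X
( c ) ^ c ^ Y
( c ) ^ c ^ Z
( c ) ^ c ^ c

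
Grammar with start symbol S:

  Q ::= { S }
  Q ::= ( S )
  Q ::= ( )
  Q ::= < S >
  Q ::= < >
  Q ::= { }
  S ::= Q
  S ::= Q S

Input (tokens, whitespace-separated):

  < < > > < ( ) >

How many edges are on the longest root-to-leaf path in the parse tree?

5

[S [Q < [S [Q < >]] >] [S [Q < [S [Q ( )]] >]]]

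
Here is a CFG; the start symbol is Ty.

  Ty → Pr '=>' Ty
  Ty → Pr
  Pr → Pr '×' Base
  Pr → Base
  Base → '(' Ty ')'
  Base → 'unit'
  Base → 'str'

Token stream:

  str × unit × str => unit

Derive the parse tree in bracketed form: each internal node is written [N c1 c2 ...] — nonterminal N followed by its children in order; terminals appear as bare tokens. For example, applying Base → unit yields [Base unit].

Ty
Pr => Ty
Pr × Base => Ty
Pr × Base × Base => Ty
Base × Base × Base => Ty
str × Base × Base => Ty
str × unit × Base => Ty
str × unit × str => Ty
str × unit × str => Pr
str × unit × str => Base
str × unit × str => unit

[Ty [Pr [Pr [Pr [Base str]] × [Base unit]] × [Base str]] => [Ty [Pr [Base unit]]]]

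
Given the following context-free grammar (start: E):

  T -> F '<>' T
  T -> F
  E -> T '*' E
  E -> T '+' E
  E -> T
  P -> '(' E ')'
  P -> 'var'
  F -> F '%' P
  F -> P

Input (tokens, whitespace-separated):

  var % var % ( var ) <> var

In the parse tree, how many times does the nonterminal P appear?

[E [T [F [F [F [P var]] % [P var]] % [P ( [E [T [F [P var]]]] )]] <> [T [F [P var]]]]]

5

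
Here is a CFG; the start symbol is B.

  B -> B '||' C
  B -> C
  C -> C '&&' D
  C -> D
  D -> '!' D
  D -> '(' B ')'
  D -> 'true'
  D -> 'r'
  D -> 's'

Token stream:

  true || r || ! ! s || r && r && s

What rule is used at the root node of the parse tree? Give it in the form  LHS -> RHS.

B -> B '||' C

[B [B [B [B [C [D true]]] || [C [D r]]] || [C [D ! [D ! [D s]]]]] || [C [C [C [D r]] && [D r]] && [D s]]]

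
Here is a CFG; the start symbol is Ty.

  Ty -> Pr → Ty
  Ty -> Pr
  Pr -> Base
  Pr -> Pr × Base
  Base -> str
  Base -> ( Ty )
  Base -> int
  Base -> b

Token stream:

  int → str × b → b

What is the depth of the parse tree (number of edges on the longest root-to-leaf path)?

5

[Ty [Pr [Base int]] → [Ty [Pr [Pr [Base str]] × [Base b]] → [Ty [Pr [Base b]]]]]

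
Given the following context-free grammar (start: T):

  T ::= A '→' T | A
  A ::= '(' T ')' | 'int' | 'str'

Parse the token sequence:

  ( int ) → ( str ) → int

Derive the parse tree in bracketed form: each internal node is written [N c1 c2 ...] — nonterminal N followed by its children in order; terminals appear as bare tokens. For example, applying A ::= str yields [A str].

T
A → T
( T ) → T
( A ) → T
( int ) → T
( int ) → A → T
( int ) → ( T ) → T
( int ) → ( A ) → T
( int ) → ( str ) → T
( int ) → ( str ) → A
( int ) → ( str ) → int

[T [A ( [T [A int]] )] → [T [A ( [T [A str]] )] → [T [A int]]]]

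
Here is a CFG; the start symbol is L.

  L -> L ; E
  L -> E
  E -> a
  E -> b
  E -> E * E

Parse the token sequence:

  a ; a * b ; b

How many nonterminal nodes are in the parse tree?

[L [L [L [E a]] ; [E [E a] * [E b]]] ; [E b]]

8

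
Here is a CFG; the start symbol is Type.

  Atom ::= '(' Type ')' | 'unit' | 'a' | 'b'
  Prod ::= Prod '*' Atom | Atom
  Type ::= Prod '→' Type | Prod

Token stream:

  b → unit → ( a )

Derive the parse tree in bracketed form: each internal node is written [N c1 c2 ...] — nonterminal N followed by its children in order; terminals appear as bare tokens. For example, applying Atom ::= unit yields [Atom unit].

Type
Prod → Type
Atom → Type
b → Type
b → Prod → Type
b → Atom → Type
b → unit → Type
b → unit → Prod
b → unit → Atom
b → unit → ( Type )
b → unit → ( Prod )
b → unit → ( Atom )
b → unit → ( a )

[Type [Prod [Atom b]] → [Type [Prod [Atom unit]] → [Type [Prod [Atom ( [Type [Prod [Atom a]]] )]]]]]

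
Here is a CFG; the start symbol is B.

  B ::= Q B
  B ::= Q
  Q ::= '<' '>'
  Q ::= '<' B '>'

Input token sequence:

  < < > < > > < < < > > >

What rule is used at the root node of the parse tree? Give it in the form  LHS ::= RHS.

[B [Q < [B [Q < >] [B [Q < >]]] >] [B [Q < [B [Q < [B [Q < >]] >]] >]]]

B ::= Q B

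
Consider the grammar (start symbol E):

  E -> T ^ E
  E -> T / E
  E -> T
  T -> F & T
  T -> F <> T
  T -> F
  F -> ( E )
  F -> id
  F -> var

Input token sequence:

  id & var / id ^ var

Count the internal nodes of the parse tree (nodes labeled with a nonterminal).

[E [T [F id] & [T [F var]]] / [E [T [F id]] ^ [E [T [F var]]]]]

11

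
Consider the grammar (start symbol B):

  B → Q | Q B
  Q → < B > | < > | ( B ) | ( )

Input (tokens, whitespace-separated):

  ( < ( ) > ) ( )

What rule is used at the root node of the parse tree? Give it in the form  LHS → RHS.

B → Q B

[B [Q ( [B [Q < [B [Q ( )]] >]] )] [B [Q ( )]]]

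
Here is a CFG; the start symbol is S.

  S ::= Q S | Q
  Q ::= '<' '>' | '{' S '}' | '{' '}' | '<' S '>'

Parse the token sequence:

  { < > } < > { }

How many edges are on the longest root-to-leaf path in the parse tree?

4

[S [Q { [S [Q < >]] }] [S [Q < >] [S [Q { }]]]]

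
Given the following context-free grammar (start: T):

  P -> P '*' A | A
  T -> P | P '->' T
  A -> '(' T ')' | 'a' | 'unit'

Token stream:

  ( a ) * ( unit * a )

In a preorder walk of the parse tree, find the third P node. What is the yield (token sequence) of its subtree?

[T [P [P [A ( [T [P [A a]]] )]] * [A ( [T [P [P [A unit]] * [A a]]] )]]]

a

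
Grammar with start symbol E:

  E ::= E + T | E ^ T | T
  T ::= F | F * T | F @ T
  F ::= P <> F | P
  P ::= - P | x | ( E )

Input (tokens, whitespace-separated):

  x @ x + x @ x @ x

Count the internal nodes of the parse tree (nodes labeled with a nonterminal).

[E [E [T [F [P x]] @ [T [F [P x]]]]] + [T [F [P x]] @ [T [F [P x]] @ [T [F [P x]]]]]]

17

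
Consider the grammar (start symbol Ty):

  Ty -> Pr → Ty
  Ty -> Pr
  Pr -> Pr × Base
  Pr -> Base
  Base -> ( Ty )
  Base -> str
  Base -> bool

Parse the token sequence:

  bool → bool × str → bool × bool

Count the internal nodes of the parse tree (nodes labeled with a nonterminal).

13

[Ty [Pr [Base bool]] → [Ty [Pr [Pr [Base bool]] × [Base str]] → [Ty [Pr [Pr [Base bool]] × [Base bool]]]]]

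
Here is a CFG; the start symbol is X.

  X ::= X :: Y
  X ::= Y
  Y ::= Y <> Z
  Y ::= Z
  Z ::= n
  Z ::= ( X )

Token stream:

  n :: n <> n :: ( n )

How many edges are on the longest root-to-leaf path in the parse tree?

[X [X [X [Y [Z n]]] :: [Y [Y [Z n]] <> [Z n]]] :: [Y [Z ( [X [Y [Z n]]] )]]]

6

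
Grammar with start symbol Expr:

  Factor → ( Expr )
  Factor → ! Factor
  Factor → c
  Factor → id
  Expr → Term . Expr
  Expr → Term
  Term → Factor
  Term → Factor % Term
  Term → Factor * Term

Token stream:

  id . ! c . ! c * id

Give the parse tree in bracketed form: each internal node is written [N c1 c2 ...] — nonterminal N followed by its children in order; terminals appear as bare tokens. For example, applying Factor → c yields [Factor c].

[Expr [Term [Factor id]] . [Expr [Term [Factor ! [Factor c]]] . [Expr [Term [Factor ! [Factor c]] * [Term [Factor id]]]]]]

Expr
Term . Expr
Factor . Expr
id . Expr
id . Term . Expr
id . Factor . Expr
id . ! Factor . Expr
id . ! c . Expr
id . ! c . Term
id . ! c . Factor * Term
id . ! c . ! Factor * Term
id . ! c . ! c * Term
id . ! c . ! c * Factor
id . ! c . ! c * id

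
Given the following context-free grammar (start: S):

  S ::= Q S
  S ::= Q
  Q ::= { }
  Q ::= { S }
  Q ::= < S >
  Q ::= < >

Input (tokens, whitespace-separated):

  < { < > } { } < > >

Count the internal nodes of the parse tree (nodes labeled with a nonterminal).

10

[S [Q < [S [Q { [S [Q < >]] }] [S [Q { }] [S [Q < >]]]] >]]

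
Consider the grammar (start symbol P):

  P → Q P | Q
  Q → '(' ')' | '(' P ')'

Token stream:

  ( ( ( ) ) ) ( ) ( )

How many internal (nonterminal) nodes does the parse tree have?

[P [Q ( [P [Q ( [P [Q ( )]] )]] )] [P [Q ( )] [P [Q ( )]]]]

10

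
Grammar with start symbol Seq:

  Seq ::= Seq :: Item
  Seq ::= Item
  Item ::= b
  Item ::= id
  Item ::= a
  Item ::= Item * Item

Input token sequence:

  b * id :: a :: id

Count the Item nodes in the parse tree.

5

[Seq [Seq [Seq [Item [Item b] * [Item id]]] :: [Item a]] :: [Item id]]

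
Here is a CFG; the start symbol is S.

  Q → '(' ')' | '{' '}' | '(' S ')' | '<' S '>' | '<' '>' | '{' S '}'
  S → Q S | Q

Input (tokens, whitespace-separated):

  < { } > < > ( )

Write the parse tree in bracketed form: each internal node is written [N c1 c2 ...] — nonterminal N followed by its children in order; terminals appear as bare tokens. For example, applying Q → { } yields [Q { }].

S
Q S
< S > S
< Q > S
< { } > S
< { } > Q S
< { } > < > S
< { } > < > Q
< { } > < > ( )

[S [Q < [S [Q { }]] >] [S [Q < >] [S [Q ( )]]]]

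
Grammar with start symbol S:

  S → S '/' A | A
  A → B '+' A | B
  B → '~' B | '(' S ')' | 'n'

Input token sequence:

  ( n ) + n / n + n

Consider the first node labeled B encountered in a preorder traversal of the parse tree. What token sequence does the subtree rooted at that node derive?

[S [S [A [B ( [S [A [B n]]] )] + [A [B n]]]] / [A [B n] + [A [B n]]]]

( n )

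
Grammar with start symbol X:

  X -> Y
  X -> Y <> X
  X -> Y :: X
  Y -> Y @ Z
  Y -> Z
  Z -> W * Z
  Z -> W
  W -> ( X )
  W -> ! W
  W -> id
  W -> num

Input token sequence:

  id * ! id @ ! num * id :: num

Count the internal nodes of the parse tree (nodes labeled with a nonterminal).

17

[X [Y [Y [Z [W id] * [Z [W ! [W id]]]]] @ [Z [W ! [W num]] * [Z [W id]]]] :: [X [Y [Z [W num]]]]]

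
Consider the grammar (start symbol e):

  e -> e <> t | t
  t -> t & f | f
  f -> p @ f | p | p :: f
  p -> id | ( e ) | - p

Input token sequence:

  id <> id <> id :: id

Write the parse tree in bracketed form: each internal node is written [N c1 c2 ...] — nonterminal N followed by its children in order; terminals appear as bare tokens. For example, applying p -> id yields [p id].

e
e <> t
e <> t <> t
t <> t <> t
f <> t <> t
p <> t <> t
id <> t <> t
id <> f <> t
id <> p <> t
id <> id <> t
id <> id <> f
id <> id <> p :: f
id <> id <> id :: f
id <> id <> id :: p
id <> id <> id :: id

[e [e [e [t [f [p id]]]] <> [t [f [p id]]]] <> [t [f [p id] :: [f [p id]]]]]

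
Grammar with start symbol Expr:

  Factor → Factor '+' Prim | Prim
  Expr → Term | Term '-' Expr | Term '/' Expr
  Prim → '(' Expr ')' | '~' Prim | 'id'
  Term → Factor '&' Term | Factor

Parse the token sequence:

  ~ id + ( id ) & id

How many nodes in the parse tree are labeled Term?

3

[Expr [Term [Factor [Factor [Prim ~ [Prim id]]] + [Prim ( [Expr [Term [Factor [Prim id]]]] )]] & [Term [Factor [Prim id]]]]]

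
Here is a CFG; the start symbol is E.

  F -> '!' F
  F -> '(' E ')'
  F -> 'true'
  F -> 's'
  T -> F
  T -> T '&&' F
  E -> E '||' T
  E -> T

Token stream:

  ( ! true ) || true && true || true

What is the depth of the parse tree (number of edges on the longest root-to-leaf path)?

9

[E [E [E [T [F ( [E [T [F ! [F true]]]] )]]] || [T [T [F true]] && [F true]]] || [T [F true]]]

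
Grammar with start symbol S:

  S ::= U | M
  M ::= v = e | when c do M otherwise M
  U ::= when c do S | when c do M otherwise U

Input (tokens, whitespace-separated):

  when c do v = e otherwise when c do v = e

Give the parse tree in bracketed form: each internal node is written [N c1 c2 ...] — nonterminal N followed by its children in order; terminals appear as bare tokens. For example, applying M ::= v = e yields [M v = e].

[S [U when c do [M v = e] otherwise [U when c do [S [M v = e]]]]]

S
U
when c do M otherwise U
when c do v = e otherwise U
when c do v = e otherwise when c do S
when c do v = e otherwise when c do M
when c do v = e otherwise when c do v = e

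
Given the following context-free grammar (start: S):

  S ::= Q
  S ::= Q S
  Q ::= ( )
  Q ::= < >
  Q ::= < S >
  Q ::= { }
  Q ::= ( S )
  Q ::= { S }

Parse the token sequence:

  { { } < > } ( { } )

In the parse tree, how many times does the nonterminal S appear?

[S [Q { [S [Q { }] [S [Q < >]]] }] [S [Q ( [S [Q { }]] )]]]

5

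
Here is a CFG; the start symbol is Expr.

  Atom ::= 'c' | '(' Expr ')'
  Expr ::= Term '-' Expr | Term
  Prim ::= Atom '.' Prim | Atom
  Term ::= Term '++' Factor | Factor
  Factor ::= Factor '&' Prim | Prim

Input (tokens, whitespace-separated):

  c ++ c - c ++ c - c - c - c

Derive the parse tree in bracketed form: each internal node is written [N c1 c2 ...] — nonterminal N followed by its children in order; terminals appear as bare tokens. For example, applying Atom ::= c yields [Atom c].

[Expr [Term [Term [Factor [Prim [Atom c]]]] ++ [Factor [Prim [Atom c]]]] - [Expr [Term [Term [Factor [Prim [Atom c]]]] ++ [Factor [Prim [Atom c]]]] - [Expr [Term [Factor [Prim [Atom c]]]] - [Expr [Term [Factor [Prim [Atom c]]]] - [Expr [Term [Factor [Prim [Atom c]]]]]]]]]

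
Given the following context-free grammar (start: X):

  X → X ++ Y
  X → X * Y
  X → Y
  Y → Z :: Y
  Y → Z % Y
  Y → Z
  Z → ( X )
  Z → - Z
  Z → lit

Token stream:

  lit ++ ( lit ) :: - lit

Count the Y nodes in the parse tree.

4

[X [X [Y [Z lit]]] ++ [Y [Z ( [X [Y [Z lit]]] )] :: [Y [Z - [Z lit]]]]]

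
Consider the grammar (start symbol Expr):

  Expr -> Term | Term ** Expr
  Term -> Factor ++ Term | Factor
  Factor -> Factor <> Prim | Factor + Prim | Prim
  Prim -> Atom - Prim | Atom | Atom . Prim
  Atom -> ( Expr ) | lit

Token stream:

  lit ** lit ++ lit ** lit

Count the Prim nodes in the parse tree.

4

[Expr [Term [Factor [Prim [Atom lit]]]] ** [Expr [Term [Factor [Prim [Atom lit]]] ++ [Term [Factor [Prim [Atom lit]]]]] ** [Expr [Term [Factor [Prim [Atom lit]]]]]]]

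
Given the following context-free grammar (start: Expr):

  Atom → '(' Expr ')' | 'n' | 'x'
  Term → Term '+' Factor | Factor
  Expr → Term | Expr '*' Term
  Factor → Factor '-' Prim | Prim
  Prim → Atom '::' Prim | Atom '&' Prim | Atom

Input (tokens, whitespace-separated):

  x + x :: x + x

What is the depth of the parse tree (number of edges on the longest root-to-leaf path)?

[Expr [Term [Term [Term [Factor [Prim [Atom x]]]] + [Factor [Prim [Atom x] :: [Prim [Atom x]]]]] + [Factor [Prim [Atom x]]]]]

7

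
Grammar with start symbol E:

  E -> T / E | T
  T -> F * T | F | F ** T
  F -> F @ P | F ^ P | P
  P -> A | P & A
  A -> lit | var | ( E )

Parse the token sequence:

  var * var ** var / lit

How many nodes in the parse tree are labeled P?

4

[E [T [F [P [A var]]] * [T [F [P [A var]]] ** [T [F [P [A var]]]]]] / [E [T [F [P [A lit]]]]]]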